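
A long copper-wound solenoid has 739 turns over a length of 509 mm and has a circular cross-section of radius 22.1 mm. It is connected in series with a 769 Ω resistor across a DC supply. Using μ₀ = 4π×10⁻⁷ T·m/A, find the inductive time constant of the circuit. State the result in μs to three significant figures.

A = πr² = π(2.210×10^-2 m)² = 1.534×10^-3 m².
L = μ₀N²A/ℓ = (4π×10⁻⁷)(739)²(1.534×10^-3)/(0.509) = 2.069×10^-3 H.
τ = L/R = (2.069×10^-3)/(769) = 2.690×10^-6 s.

τ ≈ 2.69 μs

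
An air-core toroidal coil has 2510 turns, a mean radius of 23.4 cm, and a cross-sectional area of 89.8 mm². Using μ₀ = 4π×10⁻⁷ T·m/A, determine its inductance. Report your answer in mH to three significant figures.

For a thin toroid, L = μ₀N²A/(2πR).
L = (4π×10⁻⁷)(2510)²(8.980×10^-5) / (2π×0.234 m) = 4.835×10^-4 H.

L ≈ 0.484 mH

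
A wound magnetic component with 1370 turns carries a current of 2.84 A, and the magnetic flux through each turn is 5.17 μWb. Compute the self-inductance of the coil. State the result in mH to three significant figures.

L ≈ 2.49 mH

Self-inductance is defined by L = NΦ_B/I (flux linkage over current).
L = (1370)(5.170×10^-6 Wb)/(2.84 A) = 2.494×10^-3 H.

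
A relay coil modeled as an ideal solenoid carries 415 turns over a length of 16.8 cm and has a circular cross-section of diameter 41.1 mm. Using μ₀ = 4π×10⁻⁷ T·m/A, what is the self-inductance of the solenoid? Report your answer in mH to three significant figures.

L ≈ 1.71 mH

A = π(d/2)² = π(2.055×10^-2 m)² = 1.327×10^-3 m².
For a long solenoid, L = μ₀N²A/ℓ.
L = (4π×10⁻⁷)(415)²(1.327×10^-3)/(0.168 m) = 1.709×10^-3 H.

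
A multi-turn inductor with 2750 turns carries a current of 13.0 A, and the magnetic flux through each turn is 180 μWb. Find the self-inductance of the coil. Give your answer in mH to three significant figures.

L ≈ 38.1 mH

Self-inductance is defined by L = NΦ_B/I (flux linkage over current).
L = (2750)(1.800×10^-4 Wb)/(13.0 A) = 3.808×10^-2 H.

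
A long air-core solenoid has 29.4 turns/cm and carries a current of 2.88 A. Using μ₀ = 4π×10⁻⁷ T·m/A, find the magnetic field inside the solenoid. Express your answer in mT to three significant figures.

Inside a long solenoid, B = μ₀nI.
B = (4π×10⁻⁷)(2.940×10^3 m⁻¹)(2.88 A) = 1.064×10^-2 T.

B ≈ 10.6 mT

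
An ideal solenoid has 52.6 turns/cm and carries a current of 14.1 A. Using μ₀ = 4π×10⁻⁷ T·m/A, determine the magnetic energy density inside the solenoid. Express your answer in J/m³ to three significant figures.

B = μ₀nI = (4π×10⁻⁷)(5.260×10^3)(14.1) = 9.320×10^-2 T.
u = B²/(2μ₀) = (9.320×10^-2)²/(2×4π×10⁻⁷) = 3.456×10^3 J/m³.

u ≈ 3460 J/m³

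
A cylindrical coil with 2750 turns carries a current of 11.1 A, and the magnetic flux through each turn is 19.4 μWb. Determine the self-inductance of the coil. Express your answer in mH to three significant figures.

L ≈ 4.81 mH

Self-inductance is defined by L = NΦ_B/I (flux linkage over current).
L = (2750)(1.940×10^-5 Wb)/(11.1 A) = 4.806×10^-3 H.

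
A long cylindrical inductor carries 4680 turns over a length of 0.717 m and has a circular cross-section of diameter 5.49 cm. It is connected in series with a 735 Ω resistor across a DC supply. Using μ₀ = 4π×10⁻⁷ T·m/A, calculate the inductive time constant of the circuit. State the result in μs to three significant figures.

A = π(d/2)² = π(2.745×10^-2 m)² = 2.367×10^-3 m².
L = μ₀N²A/ℓ = (4π×10⁻⁷)(4680)²(2.367×10^-3)/(0.717) = 9.087×10^-2 H.
τ = L/R = (9.087×10^-2)/(735) = 1.236×10^-4 s.

τ ≈ 124 μs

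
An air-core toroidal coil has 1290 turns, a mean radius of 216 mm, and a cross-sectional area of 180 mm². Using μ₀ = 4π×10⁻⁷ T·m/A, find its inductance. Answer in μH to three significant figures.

L ≈ 277 μH

For a thin toroid, L = μ₀N²A/(2πR).
L = (4π×10⁻⁷)(1290)²(1.800×10^-4) / (2π×0.216 m) = 2.773×10^-4 H.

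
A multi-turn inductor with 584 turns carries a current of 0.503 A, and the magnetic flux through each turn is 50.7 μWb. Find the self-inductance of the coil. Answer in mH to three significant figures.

Self-inductance is defined by L = NΦ_B/I (flux linkage over current).
L = (584)(5.070×10^-5 Wb)/(0.503 A) = 5.886×10^-2 H.

L ≈ 58.9 mH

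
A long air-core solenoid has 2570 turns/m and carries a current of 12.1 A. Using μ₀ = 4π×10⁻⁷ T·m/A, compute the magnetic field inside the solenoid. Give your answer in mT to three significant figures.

B ≈ 39.1 mT

Inside a long solenoid, B = μ₀nI.
B = (4π×10⁻⁷)(2.570×10^3 m⁻¹)(12.1 A) = 3.908×10^-2 T.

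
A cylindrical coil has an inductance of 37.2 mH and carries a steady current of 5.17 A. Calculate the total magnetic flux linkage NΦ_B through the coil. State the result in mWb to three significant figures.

NΦ_B ≈ 192 mWb

From L = NΦ_B/I, the flux linkage is NΦ_B = LI.
NΦ_B = (3.720×10^-2 H)(5.17 A) = 0.1923 Wb.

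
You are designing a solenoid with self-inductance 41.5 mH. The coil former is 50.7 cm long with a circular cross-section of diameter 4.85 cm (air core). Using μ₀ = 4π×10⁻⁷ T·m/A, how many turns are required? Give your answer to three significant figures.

N ≈ 3010 turns

A = π(d/2)² = π(2.425×10^-2 m)² = 1.847×10^-3 m².
From L = μ₀N²A/ℓ, N = √(Lℓ / (μ₀A)).
N = √[(4.150×10^-2)(0.507) / ((4π×10⁻⁷)×1.847×10^-3)] = √(9.063×10^6) ≈ 3010.5.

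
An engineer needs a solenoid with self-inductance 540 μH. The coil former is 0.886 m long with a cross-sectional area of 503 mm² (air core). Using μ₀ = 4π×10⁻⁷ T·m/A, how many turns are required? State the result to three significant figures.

A = 503 mm² = 5.030×10^-4 m².
From L = μ₀N²A/ℓ, N = √(Lℓ / (μ₀A)).
N = √[(5.400×10^-4)(0.886) / ((4π×10⁻⁷)×5.030×10^-4)] = √(7.569×10^5) ≈ 870.0.

N ≈ 870 turns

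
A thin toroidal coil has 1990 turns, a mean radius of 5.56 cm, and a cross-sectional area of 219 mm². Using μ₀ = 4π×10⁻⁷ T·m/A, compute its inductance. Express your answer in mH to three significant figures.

For a thin toroid, L = μ₀N²A/(2πR).
L = (4π×10⁻⁷)(1990)²(2.190×10^-4) / (2π×5.560×10^-2 m) = 3.120×10^-3 H.

L ≈ 3.12 mH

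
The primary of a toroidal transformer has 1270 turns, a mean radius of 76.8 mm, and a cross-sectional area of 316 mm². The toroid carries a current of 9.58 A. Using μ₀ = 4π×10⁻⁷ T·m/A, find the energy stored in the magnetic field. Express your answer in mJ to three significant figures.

L = μ₀N²A/(2πR) = (4π×10⁻⁷)(1270)²(3.160×10^-4)/(2π×7.680×10^-2) = 1.327×10^-3 H.
U = ½LI² = ½(1.327×10^-3)(9.58)² = 6.091×10^-2 J.

U ≈ 60.9 mJ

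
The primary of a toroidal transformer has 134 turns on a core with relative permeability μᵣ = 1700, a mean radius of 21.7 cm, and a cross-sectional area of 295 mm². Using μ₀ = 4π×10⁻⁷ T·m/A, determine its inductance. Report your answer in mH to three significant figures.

L ≈ 8.30 mH

For a thin toroid, L = μ₀μᵣN²A/(2πR).
L = (4π×10⁻⁷)(1700)(134)²(2.950×10^-4) / (2π×0.217 m) = 8.299×10^-3 H.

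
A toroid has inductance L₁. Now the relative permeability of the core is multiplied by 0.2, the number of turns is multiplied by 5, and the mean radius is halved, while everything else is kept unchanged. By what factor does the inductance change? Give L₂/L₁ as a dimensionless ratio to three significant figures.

L₂/L₁ = 10.0

For a toroid, L ∝ μᵣN²A/R.
L₂/L₁ = (0.2) × (5)^2 × (0.5)^-1 = 10.0.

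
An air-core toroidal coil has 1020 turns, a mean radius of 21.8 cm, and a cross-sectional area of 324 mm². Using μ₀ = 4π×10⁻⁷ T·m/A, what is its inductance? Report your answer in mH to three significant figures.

L ≈ 0.309 mH

For a thin toroid, L = μ₀N²A/(2πR).
L = (4π×10⁻⁷)(1020)²(3.240×10^-4) / (2π×0.218 m) = 3.093×10^-4 H.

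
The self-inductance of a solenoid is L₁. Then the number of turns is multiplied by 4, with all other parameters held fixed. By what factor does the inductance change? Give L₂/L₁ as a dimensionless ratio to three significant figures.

L₂/L₁ = 16.0

For a solenoid, L ∝ μᵣN²A/ℓ.
L₂/L₁ = (4)^2 = 16.0.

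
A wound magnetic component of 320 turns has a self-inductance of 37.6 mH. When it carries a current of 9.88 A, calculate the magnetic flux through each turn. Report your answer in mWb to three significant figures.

From L = NΦ_B/I, the flux per turn is Φ_B = LI/N.
Φ_B = (3.760×10^-2 H)(9.88 A)/320 = 1.161×10^-3 Wb.

Φ_B ≈ 1.16 mWb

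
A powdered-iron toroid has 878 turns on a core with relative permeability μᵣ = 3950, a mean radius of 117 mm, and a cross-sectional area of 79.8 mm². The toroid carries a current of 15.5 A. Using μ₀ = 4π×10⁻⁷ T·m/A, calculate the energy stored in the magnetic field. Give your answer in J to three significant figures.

L = μ₀μᵣN²A/(2πR) = (4π×10⁻⁷)(3950)(878)²(7.980×10^-5)/(2π×0.117) = 0.4154 H.
U = ½LI² = ½(0.4154)(15.5)² = 49.9 J.

U ≈ 49.9 J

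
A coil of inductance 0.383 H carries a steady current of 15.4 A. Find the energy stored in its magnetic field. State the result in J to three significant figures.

U ≈ 45.4 J

Stored magnetic energy: U = ½LI².
U = ½(0.383 H)(15.4 A)² = 45.42 J.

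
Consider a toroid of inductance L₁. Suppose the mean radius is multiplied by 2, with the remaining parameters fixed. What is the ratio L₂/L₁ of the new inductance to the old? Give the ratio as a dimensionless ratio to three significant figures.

L₂/L₁ = 0.500

For a toroid, L ∝ μᵣN²A/R.
L₂/L₁ = (2)^-1 = 0.500.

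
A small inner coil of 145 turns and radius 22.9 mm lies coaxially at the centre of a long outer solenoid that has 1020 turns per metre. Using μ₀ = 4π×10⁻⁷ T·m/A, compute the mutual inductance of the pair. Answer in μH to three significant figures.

M ≈ 306 μH

The outer solenoid produces a uniform field B₁ = μ₀n₁I₁ across the inner coil,
so the flux linkage is N₂Φ = N₂B₁A₂ = μ₀n₁N₂A₂·I₁, giving M = μ₀n₁N₂A₂.
A₂ = πr² = π(2.290×10^-2 m)² = 1.647×10^-3 m².
M = (4π×10⁻⁷)(1020)(145)(1.647×10^-3) = 3.062×10^-4 H.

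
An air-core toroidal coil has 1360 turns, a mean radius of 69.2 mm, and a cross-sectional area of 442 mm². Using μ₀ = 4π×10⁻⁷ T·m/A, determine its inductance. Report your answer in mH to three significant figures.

L ≈ 2.36 mH

For a thin toroid, L = μ₀N²A/(2πR).
L = (4π×10⁻⁷)(1360)²(4.420×10^-4) / (2π×6.920×10^-2 m) = 2.363×10^-3 H.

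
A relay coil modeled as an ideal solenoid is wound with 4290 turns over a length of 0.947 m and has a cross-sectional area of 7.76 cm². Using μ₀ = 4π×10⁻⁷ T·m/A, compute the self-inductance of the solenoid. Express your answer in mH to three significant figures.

A = 7.76 cm² = 7.760×10^-4 m².
For a long solenoid, L = μ₀N²A/ℓ.
L = (4π×10⁻⁷)(4290)²(7.760×10^-4)/(0.947 m) = 1.895×10^-2 H.

L ≈ 19.0 mH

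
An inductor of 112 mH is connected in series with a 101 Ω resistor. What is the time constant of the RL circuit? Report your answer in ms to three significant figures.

τ = L/R = (0.112 H)/(101 Ω) = 1.109×10^-3 s.

τ ≈ 1.11 ms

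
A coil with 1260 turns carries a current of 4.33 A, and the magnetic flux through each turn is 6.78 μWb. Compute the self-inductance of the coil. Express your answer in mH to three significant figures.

Self-inductance is defined by L = NΦ_B/I (flux linkage over current).
L = (1260)(6.780×10^-6 Wb)/(4.33 A) = 1.973×10^-3 H.

L ≈ 1.97 mH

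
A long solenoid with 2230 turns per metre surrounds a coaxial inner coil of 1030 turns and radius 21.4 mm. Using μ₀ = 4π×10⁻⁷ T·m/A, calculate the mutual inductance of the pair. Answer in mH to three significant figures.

M ≈ 4.15 mH

The outer solenoid produces a uniform field B₁ = μ₀n₁I₁ across the inner coil,
so the flux linkage is N₂Φ = N₂B₁A₂ = μ₀n₁N₂A₂·I₁, giving M = μ₀n₁N₂A₂.
A₂ = πr² = π(2.140×10^-2 m)² = 1.439×10^-3 m².
M = (4π×10⁻⁷)(2230)(1030)(1.439×10^-3) = 4.153×10^-3 H.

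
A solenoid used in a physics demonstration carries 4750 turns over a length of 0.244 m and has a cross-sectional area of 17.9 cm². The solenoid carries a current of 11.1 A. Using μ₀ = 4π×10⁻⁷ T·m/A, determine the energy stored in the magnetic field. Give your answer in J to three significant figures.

U ≈ 12.8 J

A = 17.9 cm² = 1.790×10^-3 m².
L = μ₀N²A/ℓ = (4π×10⁻⁷)(4750)²(1.790×10^-3)/(0.244) = 0.208 H.
U = ½LI² = ½(0.208)(11.1)² = 12.81 J.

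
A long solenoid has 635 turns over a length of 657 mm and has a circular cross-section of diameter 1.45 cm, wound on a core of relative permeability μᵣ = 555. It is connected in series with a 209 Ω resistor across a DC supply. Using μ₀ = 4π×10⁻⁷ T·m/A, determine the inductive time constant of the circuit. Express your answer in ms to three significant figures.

τ ≈ 0.338 ms

A = π(d/2)² = π(7.250×10^-3 m)² = 1.651×10^-4 m².
L = μ₀μᵣN²A/ℓ = (4π×10⁻⁷)(555)(635)²(1.651×10^-4)/(0.657) = 7.068×10^-2 H.
τ = L/R = (7.068×10^-2)/(209) = 3.382×10^-4 s.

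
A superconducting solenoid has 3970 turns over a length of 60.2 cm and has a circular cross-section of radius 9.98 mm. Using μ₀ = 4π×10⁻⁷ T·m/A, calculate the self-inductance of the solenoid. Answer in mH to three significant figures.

L ≈ 10.3 mH

A = πr² = π(9.980×10^-3 m)² = 3.129×10^-4 m².
For a long solenoid, L = μ₀N²A/ℓ.
L = (4π×10⁻⁷)(3970)²(3.129×10^-4)/(0.602 m) = 1.029×10^-2 H.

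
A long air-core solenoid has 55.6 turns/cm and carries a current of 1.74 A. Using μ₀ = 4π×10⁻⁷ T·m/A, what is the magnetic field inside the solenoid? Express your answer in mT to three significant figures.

B ≈ 12.2 mT

Inside a long solenoid, B = μ₀nI.
B = (4π×10⁻⁷)(5.560×10^3 m⁻¹)(1.74 A) = 1.216×10^-2 T.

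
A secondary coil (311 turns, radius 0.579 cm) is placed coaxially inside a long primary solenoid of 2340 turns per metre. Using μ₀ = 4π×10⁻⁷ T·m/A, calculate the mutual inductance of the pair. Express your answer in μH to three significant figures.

The outer solenoid produces a uniform field B₁ = μ₀n₁I₁ across the inner coil,
so the flux linkage is N₂Φ = N₂B₁A₂ = μ₀n₁N₂A₂·I₁, giving M = μ₀n₁N₂A₂.
A₂ = πr² = π(5.790×10^-3 m)² = 1.053×10^-4 m².
M = (4π×10⁻⁷)(2340)(311)(1.053×10^-4) = 9.631×10^-5 H.

M ≈ 96.3 μH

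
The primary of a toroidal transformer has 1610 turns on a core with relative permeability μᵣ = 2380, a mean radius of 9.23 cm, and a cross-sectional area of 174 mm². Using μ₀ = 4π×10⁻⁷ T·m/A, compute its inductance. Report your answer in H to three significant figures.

For a thin toroid, L = μ₀μᵣN²A/(2πR).
L = (4π×10⁻⁷)(2380)(1610)²(1.740×10^-4) / (2π×9.230×10^-2 m) = 2.326 H.

L ≈ 2.33 H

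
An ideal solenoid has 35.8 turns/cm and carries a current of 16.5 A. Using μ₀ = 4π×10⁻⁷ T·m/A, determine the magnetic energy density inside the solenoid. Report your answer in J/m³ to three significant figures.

u ≈ 2190 J/m³

B = μ₀nI = (4π×10⁻⁷)(3.580×10^3)(16.5) = 7.423×10^-2 T.
u = B²/(2μ₀) = (7.423×10^-2)²/(2×4π×10⁻⁷) = 2.192×10^3 J/m³.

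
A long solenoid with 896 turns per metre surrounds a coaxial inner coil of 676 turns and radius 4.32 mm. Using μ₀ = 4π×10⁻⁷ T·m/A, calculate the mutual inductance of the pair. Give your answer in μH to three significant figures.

M ≈ 44.6 μH

The outer solenoid produces a uniform field B₁ = μ₀n₁I₁ across the inner coil,
so the flux linkage is N₂Φ = N₂B₁A₂ = μ₀n₁N₂A₂·I₁, giving M = μ₀n₁N₂A₂.
A₂ = πr² = π(4.320×10^-3 m)² = 5.863×10^-5 m².
M = (4π×10⁻⁷)(896)(676)(5.863×10^-5) = 4.463×10^-5 H.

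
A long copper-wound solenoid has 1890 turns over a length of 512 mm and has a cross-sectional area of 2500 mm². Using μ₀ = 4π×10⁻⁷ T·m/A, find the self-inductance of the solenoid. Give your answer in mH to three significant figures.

L ≈ 21.9 mH

A = 2500 mm² = 2.500×10^-3 m².
For a long solenoid, L = μ₀N²A/ℓ.
L = (4π×10⁻⁷)(1890)²(2.500×10^-3)/(0.512 m) = 2.192×10^-2 H.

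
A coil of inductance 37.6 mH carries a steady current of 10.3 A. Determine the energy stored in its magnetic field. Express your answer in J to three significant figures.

U ≈ 1.99 J

Stored magnetic energy: U = ½LI².
U = ½(3.760×10^-2 H)(10.3 A)² = 1.994 J.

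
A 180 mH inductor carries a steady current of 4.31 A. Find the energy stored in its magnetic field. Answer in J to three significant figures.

Stored magnetic energy: U = ½LI².
U = ½(0.18 H)(4.31 A)² = 1.672 J.

U ≈ 1.67 J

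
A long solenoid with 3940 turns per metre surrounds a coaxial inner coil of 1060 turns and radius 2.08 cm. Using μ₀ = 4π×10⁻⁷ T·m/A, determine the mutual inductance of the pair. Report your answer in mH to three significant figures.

M ≈ 7.13 mH

The outer solenoid produces a uniform field B₁ = μ₀n₁I₁ across the inner coil,
so the flux linkage is N₂Φ = N₂B₁A₂ = μ₀n₁N₂A₂·I₁, giving M = μ₀n₁N₂A₂.
A₂ = πr² = π(2.080×10^-2 m)² = 1.359×10^-3 m².
M = (4π×10⁻⁷)(3940)(1060)(1.359×10^-3) = 7.133×10^-3 H.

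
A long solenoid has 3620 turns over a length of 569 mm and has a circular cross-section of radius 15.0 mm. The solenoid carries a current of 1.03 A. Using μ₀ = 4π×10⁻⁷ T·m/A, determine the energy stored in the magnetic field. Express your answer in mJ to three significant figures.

A = πr² = π(1.500×10^-2 m)² = 7.069×10^-4 m².
L = μ₀N²A/ℓ = (4π×10⁻⁷)(3620)²(7.069×10^-4)/(0.569) = 2.046×10^-2 H.
U = ½LI² = ½(2.046×10^-2)(1.03)² = 1.085×10^-2 J.

U ≈ 10.9 mJ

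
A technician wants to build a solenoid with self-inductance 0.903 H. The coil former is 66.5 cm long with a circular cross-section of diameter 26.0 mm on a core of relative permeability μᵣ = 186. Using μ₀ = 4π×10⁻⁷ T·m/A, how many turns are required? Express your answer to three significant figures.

N ≈ 2200 turns

A = π(d/2)² = π(1.300×10^-2 m)² = 5.309×10^-4 m².
From L = μ₀μᵣN²A/ℓ, N = √(Lℓ / (μ₀μᵣA)).
N = √[(0.903)(0.665) / ((4π×10⁻⁷)(186)×5.309×10^-4)] = √(4.839×10^6) ≈ 2199.8.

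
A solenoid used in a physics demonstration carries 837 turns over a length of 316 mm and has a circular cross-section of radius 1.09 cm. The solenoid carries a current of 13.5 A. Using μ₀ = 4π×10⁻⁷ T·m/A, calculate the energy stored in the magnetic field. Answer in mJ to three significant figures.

A = πr² = π(1.090×10^-2 m)² = 3.733×10^-4 m².
L = μ₀N²A/ℓ = (4π×10⁻⁷)(837)²(3.733×10^-4)/(0.316) = 1.040×10^-3 H.
U = ½LI² = ½(1.040×10^-3)(13.5)² = 9.476×10^-2 J.

U ≈ 94.8 mJ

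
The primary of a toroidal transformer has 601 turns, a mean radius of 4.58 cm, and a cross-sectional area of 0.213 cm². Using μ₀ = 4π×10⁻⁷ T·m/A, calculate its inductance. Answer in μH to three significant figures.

For a thin toroid, L = μ₀N²A/(2πR).
L = (4π×10⁻⁷)(601)²(2.130×10^-5) / (2π×4.580×10^-2 m) = 3.360×10^-5 H.

L ≈ 33.6 μH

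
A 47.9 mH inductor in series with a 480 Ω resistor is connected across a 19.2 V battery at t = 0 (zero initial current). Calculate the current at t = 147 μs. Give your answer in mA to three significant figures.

τ = L/R = 4.790×10^-2/480 = 9.979×10^-5 s; final current I_∞ = ε/R = 19.2/480 = 4.000×10^-2 A.
I(t) = I_∞(1 − e^(−t/τ)) with t/τ = 1.473.
I = (4.000×10^-2)(1 − e^(−1.473)) = 3.083×10^-2 A.

I ≈ 30.8 mA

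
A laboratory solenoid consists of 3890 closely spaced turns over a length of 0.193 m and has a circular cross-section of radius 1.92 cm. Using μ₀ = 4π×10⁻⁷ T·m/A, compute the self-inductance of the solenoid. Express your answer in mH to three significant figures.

L ≈ 114 mH

A = πr² = π(1.920×10^-2 m)² = 1.158×10^-3 m².
For a long solenoid, L = μ₀N²A/ℓ.
L = (4π×10⁻⁷)(3890)²(1.158×10^-3)/(0.193 m) = 0.1141 H.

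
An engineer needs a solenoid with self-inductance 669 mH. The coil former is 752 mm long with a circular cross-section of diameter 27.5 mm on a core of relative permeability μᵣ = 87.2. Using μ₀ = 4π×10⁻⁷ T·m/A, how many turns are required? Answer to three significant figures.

A = π(d/2)² = π(1.375×10^-2 m)² = 5.940×10^-4 m².
From L = μ₀μᵣN²A/ℓ, N = √(Lℓ / (μ₀μᵣA)).
N = √[(0.669)(0.752) / ((4π×10⁻⁷)(87.2)×5.940×10^-4)] = √(7.730×10^6) ≈ 2780.2.

N ≈ 2780 turns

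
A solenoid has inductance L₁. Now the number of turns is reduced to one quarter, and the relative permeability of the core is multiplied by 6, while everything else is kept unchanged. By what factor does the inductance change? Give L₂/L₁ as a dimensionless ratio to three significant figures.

L₂/L₁ = 0.375

For a solenoid, L ∝ μᵣN²A/ℓ.
L₂/L₁ = (0.25)^2 × (6) = 0.375.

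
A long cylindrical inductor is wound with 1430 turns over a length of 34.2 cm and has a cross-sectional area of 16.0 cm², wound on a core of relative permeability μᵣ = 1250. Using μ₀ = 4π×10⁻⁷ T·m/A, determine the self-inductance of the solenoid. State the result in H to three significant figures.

A = 16.0 cm² = 1.600×10^-3 m².
For a long solenoid, L = μ₀μᵣN²A/ℓ.
L = (4π×10⁻⁷)(1250)(1430)²(1.600×10^-3)/(0.342 m) = 15.03 H.

L ≈ 15.0 H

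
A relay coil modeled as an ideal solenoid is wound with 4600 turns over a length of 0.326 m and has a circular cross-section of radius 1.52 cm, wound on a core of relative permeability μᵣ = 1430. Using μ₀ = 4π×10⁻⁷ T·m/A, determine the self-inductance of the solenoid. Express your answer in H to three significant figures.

L ≈ 84.7 H

A = πr² = π(1.520×10^-2 m)² = 7.258×10^-4 m².
For a long solenoid, L = μ₀μᵣN²A/ℓ.
L = (4π×10⁻⁷)(1430)(4600)²(7.258×10^-4)/(0.326 m) = 84.66 H.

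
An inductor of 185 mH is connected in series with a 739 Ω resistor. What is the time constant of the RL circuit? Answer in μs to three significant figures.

τ = L/R = (0.185 H)/(739 Ω) = 2.503×10^-4 s.

τ ≈ 250 μs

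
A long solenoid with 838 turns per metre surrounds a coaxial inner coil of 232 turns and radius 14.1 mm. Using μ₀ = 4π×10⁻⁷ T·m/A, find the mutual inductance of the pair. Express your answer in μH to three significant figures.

M ≈ 153 μH

The outer solenoid produces a uniform field B₁ = μ₀n₁I₁ across the inner coil,
so the flux linkage is N₂Φ = N₂B₁A₂ = μ₀n₁N₂A₂·I₁, giving M = μ₀n₁N₂A₂.
A₂ = πr² = π(1.410×10^-2 m)² = 6.246×10^-4 m².
M = (4π×10⁻⁷)(838)(232)(6.246×10^-4) = 1.526×10^-4 H.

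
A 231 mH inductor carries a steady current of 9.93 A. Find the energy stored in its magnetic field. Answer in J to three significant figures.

U ≈ 11.4 J

Stored magnetic energy: U = ½LI².
U = ½(0.231 H)(9.93 A)² = 11.39 J.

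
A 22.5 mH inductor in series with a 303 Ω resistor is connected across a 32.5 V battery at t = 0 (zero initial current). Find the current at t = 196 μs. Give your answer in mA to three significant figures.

τ = L/R = 2.250×10^-2/303 = 7.426×10^-5 s; final current I_∞ = ε/R = 32.5/303 = 0.1073 A.
I(t) = I_∞(1 − e^(−t/τ)) with t/τ = 2.639.
I = (0.1073)(1 − e^(−2.639)) = 9.960×10^-2 A.

I ≈ 99.6 mA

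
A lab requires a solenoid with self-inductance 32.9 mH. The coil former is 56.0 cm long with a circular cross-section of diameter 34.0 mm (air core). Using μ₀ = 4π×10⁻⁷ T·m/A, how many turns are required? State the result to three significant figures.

N ≈ 4020 turns

A = π(d/2)² = π(1.700×10^-2 m)² = 9.079×10^-4 m².
From L = μ₀N²A/ℓ, N = √(Lℓ / (μ₀A)).
N = √[(3.290×10^-2)(0.56) / ((4π×10⁻⁷)×9.079×10^-4)] = √(1.6148×10^7) ≈ 4018.5.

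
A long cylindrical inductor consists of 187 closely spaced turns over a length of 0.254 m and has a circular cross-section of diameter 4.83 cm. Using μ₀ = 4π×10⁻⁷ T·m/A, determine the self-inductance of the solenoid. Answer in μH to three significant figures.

A = π(d/2)² = π(2.415×10^-2 m)² = 1.832×10^-3 m².
For a long solenoid, L = μ₀N²A/ℓ.
L = (4π×10⁻⁷)(187)²(1.832×10^-3)/(0.254 m) = 3.170×10^-4 H.

L ≈ 317 μH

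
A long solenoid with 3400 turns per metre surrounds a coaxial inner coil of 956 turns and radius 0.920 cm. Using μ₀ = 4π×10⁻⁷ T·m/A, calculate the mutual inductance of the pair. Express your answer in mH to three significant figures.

The outer solenoid produces a uniform field B₁ = μ₀n₁I₁ across the inner coil,
so the flux linkage is N₂Φ = N₂B₁A₂ = μ₀n₁N₂A₂·I₁, giving M = μ₀n₁N₂A₂.
A₂ = πr² = π(9.200×10^-3 m)² = 2.659×10^-4 m².
M = (4π×10⁻⁷)(3400)(956)(2.659×10^-4) = 1.086×10^-3 H.

M ≈ 1.09 mH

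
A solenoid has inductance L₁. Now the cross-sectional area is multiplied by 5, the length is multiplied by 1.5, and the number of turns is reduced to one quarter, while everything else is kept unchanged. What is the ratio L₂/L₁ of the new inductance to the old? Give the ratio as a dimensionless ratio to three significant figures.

For a solenoid, L ∝ μᵣN²A/ℓ.
L₂/L₁ = (5) × (1.5)^-1 × (0.25)^2 = 0.208.

L₂/L₁ = 0.208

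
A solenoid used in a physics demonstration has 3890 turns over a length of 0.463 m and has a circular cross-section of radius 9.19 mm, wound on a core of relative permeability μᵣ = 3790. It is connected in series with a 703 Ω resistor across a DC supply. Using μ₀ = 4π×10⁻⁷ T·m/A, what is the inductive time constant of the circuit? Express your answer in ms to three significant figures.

A = πr² = π(9.190×10^-3 m)² = 2.653×10^-4 m².
L = μ₀μᵣN²A/ℓ = (4π×10⁻⁷)(3790)(3890)²(2.653×10^-4)/(0.463) = 41.3 H.
τ = L/R = (41.3)/(703) = 5.8748×10^-2 s.

τ ≈ 58.7 ms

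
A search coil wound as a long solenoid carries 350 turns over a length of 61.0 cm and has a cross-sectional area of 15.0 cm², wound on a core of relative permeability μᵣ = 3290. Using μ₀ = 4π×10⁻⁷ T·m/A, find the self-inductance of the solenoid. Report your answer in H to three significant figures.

A = 15.0 cm² = 1.500×10^-3 m².
For a long solenoid, L = μ₀μᵣN²A/ℓ.
L = (4π×10⁻⁷)(3290)(350)²(1.500×10^-3)/(0.61 m) = 1.245 H.

L ≈ 1.25 H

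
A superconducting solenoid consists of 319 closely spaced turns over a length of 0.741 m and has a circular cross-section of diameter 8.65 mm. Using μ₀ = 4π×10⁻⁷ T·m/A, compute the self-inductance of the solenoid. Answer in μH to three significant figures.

A = π(d/2)² = π(4.325×10^-3 m)² = 5.877×10^-5 m².
For a long solenoid, L = μ₀N²A/ℓ.
L = (4π×10⁻⁷)(319)²(5.877×10^-5)/(0.741 m) = 1.014×10^-5 H.

L ≈ 10.1 μH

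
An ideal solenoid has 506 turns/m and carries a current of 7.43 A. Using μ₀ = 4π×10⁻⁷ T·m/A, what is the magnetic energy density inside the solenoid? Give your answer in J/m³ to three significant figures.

u ≈ 8.88 J/m³

B = μ₀nI = (4π×10⁻⁷)(506)(7.43) = 4.724×10^-3 T.
u = B²/(2μ₀) = (4.724×10^-3)²/(2×4π×10⁻⁷) = 8.881 J/m³.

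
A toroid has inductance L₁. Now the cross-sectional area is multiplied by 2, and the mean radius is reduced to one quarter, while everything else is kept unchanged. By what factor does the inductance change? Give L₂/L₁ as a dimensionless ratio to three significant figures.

For a toroid, L ∝ μᵣN²A/R.
L₂/L₁ = (2) × (0.25)^-1 = 8.00.

L₂/L₁ = 8.00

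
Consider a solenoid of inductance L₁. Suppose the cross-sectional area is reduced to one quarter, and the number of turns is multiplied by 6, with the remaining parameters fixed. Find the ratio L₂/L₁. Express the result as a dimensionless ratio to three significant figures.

For a solenoid, L ∝ μᵣN²A/ℓ.
L₂/L₁ = (0.25) × (6)^2 = 9.00.

L₂/L₁ = 9.00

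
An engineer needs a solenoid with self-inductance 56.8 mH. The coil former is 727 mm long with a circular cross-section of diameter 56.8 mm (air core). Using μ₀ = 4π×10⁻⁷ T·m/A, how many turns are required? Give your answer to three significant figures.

A = π(d/2)² = π(2.840×10^-2 m)² = 2.534×10^-3 m².
From L = μ₀N²A/ℓ, N = √(Lℓ / (μ₀A)).
N = √[(5.680×10^-2)(0.727) / ((4π×10⁻⁷)×2.534×10^-3)] = √(1.297×10^7) ≈ 3601.2.

N ≈ 3600 turns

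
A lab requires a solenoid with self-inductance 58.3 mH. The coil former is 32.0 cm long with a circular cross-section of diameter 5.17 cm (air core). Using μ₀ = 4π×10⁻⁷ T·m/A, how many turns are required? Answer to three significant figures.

N ≈ 2660 turns

A = π(d/2)² = π(2.585×10^-2 m)² = 2.099×10^-3 m².
From L = μ₀N²A/ℓ, N = √(Lℓ / (μ₀A)).
N = √[(5.830×10^-2)(0.32) / ((4π×10⁻⁷)×2.099×10^-3)] = √(7.072×10^6) ≈ 2659.3.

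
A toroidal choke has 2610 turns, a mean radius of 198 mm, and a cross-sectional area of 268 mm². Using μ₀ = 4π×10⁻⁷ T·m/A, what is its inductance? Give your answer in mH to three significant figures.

For a thin toroid, L = μ₀N²A/(2πR).
L = (4π×10⁻⁷)(2610)²(2.680×10^-4) / (2π×0.198 m) = 1.844×10^-3 H.

L ≈ 1.84 mH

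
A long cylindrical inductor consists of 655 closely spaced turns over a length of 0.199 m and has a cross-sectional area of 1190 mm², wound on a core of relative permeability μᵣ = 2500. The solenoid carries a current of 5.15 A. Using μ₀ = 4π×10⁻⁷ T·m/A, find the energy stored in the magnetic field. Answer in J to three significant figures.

A = 1190 mm² = 1.190×10^-3 m².
L = μ₀μᵣN²A/ℓ = (4π×10⁻⁷)(2500)(655)²(1.190×10^-3)/(0.199) = 8.06 H.
U = ½LI² = ½(8.06)(5.15)² = 106.9 J.

U ≈ 107 J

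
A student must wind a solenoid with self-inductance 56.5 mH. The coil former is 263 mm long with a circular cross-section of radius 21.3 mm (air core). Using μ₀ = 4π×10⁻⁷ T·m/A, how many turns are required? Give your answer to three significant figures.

A = πr² = π(2.130×10^-2 m)² = 1.425×10^-3 m².
From L = μ₀N²A/ℓ, N = √(Lℓ / (μ₀A)).
N = √[(5.650×10^-2)(0.263) / ((4π×10⁻⁷)×1.425×10^-3)] = √(8.296×10^6) ≈ 2880.3.

N ≈ 2880 turns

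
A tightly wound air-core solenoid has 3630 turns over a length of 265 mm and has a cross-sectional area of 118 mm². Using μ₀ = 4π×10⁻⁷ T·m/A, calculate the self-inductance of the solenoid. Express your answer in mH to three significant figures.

A = 118 mm² = 1.180×10^-4 m².
For a long solenoid, L = μ₀N²A/ℓ.
L = (4π×10⁻⁷)(3630)²(1.180×10^-4)/(0.265 m) = 7.373×10^-3 H.

L ≈ 7.37 mH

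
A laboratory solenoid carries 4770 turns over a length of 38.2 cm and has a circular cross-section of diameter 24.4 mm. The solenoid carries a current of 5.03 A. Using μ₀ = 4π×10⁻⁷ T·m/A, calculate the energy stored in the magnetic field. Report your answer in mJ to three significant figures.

U ≈ 443 mJ

A = π(d/2)² = π(1.220×10^-2 m)² = 4.676×10^-4 m².
L = μ₀N²A/ℓ = (4π×10⁻⁷)(4770)²(4.676×10^-4)/(0.382) = 3.500×10^-2 H.
U = ½LI² = ½(3.500×10^-2)(5.03)² = 0.4428 J.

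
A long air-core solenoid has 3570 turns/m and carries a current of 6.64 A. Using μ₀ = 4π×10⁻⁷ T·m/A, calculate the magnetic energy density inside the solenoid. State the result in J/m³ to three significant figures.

B = μ₀nI = (4π×10⁻⁷)(3.570×10^3)(6.64) = 2.979×10^-2 T.
u = B²/(2μ₀) = (2.979×10^-2)²/(2×4π×10⁻⁷) = 353.1 J/m³.

u ≈ 353 J/m³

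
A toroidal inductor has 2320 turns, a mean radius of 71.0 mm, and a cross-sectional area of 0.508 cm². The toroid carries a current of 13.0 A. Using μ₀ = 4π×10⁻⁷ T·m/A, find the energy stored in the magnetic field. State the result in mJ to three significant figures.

U ≈ 65.1 mJ

L = μ₀N²A/(2πR) = (4π×10⁻⁷)(2320)²(5.080×10^-5)/(2π×7.100×10^-2) = 7.702×10^-4 H.
U = ½LI² = ½(7.702×10^-4)(13.0)² = 6.508×10^-2 J.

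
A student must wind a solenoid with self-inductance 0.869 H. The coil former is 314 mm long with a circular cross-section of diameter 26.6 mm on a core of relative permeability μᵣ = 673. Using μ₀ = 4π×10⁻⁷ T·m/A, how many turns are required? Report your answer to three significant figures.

A = π(d/2)² = π(1.330×10^-2 m)² = 5.557×10^-4 m².
From L = μ₀μᵣN²A/ℓ, N = √(Lℓ / (μ₀μᵣA)).
N = √[(0.869)(0.314) / ((4π×10⁻⁷)(673)×5.557×10^-4)] = √(5.806×10^5) ≈ 762.0.

N ≈ 762 turns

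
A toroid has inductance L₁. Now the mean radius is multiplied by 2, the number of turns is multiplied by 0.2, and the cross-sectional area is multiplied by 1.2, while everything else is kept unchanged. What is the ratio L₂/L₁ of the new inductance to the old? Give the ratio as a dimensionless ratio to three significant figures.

L₂/L₁ = 0.0240

For a toroid, L ∝ μᵣN²A/R.
L₂/L₁ = (2)^-1 × (0.2)^2 × (1.2) = 0.0240.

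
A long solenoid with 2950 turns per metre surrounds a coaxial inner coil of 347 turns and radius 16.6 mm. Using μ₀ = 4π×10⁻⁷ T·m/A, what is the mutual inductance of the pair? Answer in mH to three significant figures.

The outer solenoid produces a uniform field B₁ = μ₀n₁I₁ across the inner coil,
so the flux linkage is N₂Φ = N₂B₁A₂ = μ₀n₁N₂A₂·I₁, giving M = μ₀n₁N₂A₂.
A₂ = πr² = π(1.660×10^-2 m)² = 8.657×10^-4 m².
M = (4π×10⁻⁷)(2950)(347)(8.657×10^-4) = 1.114×10^-3 H.

M ≈ 1.11 mH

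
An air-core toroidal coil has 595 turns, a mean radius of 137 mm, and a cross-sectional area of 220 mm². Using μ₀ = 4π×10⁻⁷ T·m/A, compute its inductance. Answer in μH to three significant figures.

For a thin toroid, L = μ₀N²A/(2πR).
L = (4π×10⁻⁷)(595)²(2.200×10^-4) / (2π×0.137 m) = 1.137×10^-4 H.

L ≈ 114 μH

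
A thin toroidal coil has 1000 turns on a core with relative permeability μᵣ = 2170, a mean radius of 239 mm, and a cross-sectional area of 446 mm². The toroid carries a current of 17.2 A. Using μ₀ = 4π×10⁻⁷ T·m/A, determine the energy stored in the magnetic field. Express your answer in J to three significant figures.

L = μ₀μᵣN²A/(2πR) = (4π×10⁻⁷)(2170)(1000)²(4.460×10^-4)/(2π×0.239) = 0.8099 H.
U = ½LI² = ½(0.8099)(17.2)² = 119.8 J.

U ≈ 120 J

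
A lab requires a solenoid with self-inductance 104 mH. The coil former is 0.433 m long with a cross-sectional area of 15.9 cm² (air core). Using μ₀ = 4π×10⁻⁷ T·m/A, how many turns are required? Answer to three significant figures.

A = 15.9 cm² = 1.590×10^-3 m².
From L = μ₀N²A/ℓ, N = √(Lℓ / (μ₀A)).
N = √[(0.104)(0.433) / ((4π×10⁻⁷)×1.590×10^-3)] = √(2.254×10^7) ≈ 4747.4.

N ≈ 4750 turns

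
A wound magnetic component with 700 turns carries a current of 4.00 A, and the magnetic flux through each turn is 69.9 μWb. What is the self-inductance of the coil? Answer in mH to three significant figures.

L ≈ 12.2 mH

Self-inductance is defined by L = NΦ_B/I (flux linkage over current).
L = (700)(6.990×10^-5 Wb)/(4.00 A) = 1.223×10^-2 H.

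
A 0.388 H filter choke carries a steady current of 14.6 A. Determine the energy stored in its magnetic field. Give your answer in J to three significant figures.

U ≈ 41.4 J

Stored magnetic energy: U = ½LI².
U = ½(0.388 H)(14.6 A)² = 41.35 J.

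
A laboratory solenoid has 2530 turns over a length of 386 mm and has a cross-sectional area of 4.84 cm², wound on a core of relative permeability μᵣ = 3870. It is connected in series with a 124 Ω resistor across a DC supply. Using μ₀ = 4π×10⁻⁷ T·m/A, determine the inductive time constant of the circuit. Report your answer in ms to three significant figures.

A = 4.84 cm² = 4.840×10^-4 m².
L = μ₀μᵣN²A/ℓ = (4π×10⁻⁷)(3870)(2530)²(4.840×10^-4)/(0.386) = 39.03 H.
τ = L/R = (39.03)/(124) = 0.3148 s.

τ ≈ 315 ms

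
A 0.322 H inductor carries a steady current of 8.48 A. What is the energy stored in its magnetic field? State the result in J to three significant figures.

Stored magnetic energy: U = ½LI².
U = ½(0.322 H)(8.48 A)² = 11.58 J.

U ≈ 11.6 J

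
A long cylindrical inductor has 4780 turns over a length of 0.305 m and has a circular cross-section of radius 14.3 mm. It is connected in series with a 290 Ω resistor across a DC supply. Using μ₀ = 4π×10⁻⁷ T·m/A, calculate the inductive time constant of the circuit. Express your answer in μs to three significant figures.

τ ≈ 209 μs

A = πr² = π(1.430×10^-2 m)² = 6.424×10^-4 m².
L = μ₀N²A/ℓ = (4π×10⁻⁷)(4780)²(6.424×10^-4)/(0.305) = 6.048×10^-2 H.
τ = L/R = (6.048×10^-2)/(290) = 2.085×10^-4 s.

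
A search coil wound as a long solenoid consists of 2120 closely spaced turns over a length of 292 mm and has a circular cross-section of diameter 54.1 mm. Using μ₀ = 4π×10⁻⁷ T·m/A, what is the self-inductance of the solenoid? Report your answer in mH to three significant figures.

A = π(d/2)² = π(2.705×10^-2 m)² = 2.299×10^-3 m².
For a long solenoid, L = μ₀N²A/ℓ.
L = (4π×10⁻⁷)(2120)²(2.299×10^-3)/(0.292 m) = 4.446×10^-2 H.

L ≈ 44.5 mH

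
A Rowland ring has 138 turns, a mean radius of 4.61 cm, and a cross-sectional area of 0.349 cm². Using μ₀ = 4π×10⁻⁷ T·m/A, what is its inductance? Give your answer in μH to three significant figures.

For a thin toroid, L = μ₀N²A/(2πR).
L = (4π×10⁻⁷)(138)²(3.490×10^-5) / (2π×4.610×10^-2 m) = 2.883×10^-6 H.

L ≈ 2.88 μH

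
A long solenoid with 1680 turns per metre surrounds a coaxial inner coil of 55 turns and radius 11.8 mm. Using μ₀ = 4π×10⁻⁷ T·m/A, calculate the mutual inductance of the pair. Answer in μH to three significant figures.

M ≈ 50.8 μH

The outer solenoid produces a uniform field B₁ = μ₀n₁I₁ across the inner coil,
so the flux linkage is N₂Φ = N₂B₁A₂ = μ₀n₁N₂A₂·I₁, giving M = μ₀n₁N₂A₂.
A₂ = πr² = π(1.180×10^-2 m)² = 4.374×10^-4 m².
M = (4π×10⁻⁷)(1680)(55)(4.374×10^-4) = 5.079×10^-5 H.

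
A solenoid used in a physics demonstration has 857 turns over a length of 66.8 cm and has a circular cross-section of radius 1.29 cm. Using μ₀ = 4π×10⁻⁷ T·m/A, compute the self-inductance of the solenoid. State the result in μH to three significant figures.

A = πr² = π(1.290×10^-2 m)² = 5.228×10^-4 m².
For a long solenoid, L = μ₀N²A/ℓ.
L = (4π×10⁻⁷)(857)²(5.228×10^-4)/(0.668 m) = 7.223×10^-4 H.

L ≈ 722 μH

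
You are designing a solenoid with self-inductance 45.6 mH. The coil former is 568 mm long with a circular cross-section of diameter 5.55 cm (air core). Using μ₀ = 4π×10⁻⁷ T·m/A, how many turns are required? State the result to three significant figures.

A = π(d/2)² = π(2.775×10^-2 m)² = 2.419×10^-3 m².
From L = μ₀N²A/ℓ, N = √(Lℓ / (μ₀A)).
N = √[(4.560×10^-2)(0.568) / ((4π×10⁻⁷)×2.419×10^-3)] = √(8.520×10^6) ≈ 2918.9.

N ≈ 2920 turns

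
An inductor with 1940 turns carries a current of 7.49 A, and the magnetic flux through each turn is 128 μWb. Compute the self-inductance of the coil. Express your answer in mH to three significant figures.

L ≈ 33.2 mH

Self-inductance is defined by L = NΦ_B/I (flux linkage over current).
L = (1940)(1.280×10^-4 Wb)/(7.49 A) = 3.315×10^-2 H.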